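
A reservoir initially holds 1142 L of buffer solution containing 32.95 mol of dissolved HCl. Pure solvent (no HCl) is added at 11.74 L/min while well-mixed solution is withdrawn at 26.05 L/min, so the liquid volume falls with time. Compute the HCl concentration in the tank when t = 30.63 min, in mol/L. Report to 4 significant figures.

0.01939 mol/L

Total volume: dV/dt = Q_in − Q_out = -14.3100 L/min, so V(t) = 1142 − 14.3100 t and V(30.63) = 703.685 L.
Solute balance: dm/dt = 0 − Q_out C = −Q_out m/V(t).
Separate: dm/m = −Q_out dt/V(t) ⇒ ln(m/m₀) = −(Q_out/(Q_in−Q_out)) ln(V/V₀).
m = m₀ (V₀/V)^(Q_out/(Q_in−Q_out)) = 32.95 × (1142/703.685)^(-1.82041) = 13.6473 mol.
C = m/V = 13.6473/703.685 = 0.0193940 mol/L.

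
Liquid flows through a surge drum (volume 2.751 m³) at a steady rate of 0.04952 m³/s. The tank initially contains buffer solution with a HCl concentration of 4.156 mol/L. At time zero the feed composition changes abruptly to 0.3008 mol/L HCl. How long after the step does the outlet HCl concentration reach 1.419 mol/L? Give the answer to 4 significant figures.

68.76 s

Species balance on the tank: V dC/dt = Q(C_in − C), so τ = V/Q = 55.5533 s.
C(t) = C_in + (C₀ − C_in) e^(−t/τ). Set C = 1.419 and solve for t:
e^(−t/τ) = (C − C_in)/(C₀ − C_in) = (1.419 − 0.3008)/(4.156 − 0.3008) = 0.290050
t = −τ ln(…) = 55.5533 × 1.23770 = 68.7585 s.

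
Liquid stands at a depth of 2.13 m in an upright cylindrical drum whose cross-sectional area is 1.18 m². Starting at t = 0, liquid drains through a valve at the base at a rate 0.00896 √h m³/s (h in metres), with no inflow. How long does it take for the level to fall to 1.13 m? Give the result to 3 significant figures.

104 s

Volume balance on the tank: A dh/dt = −0.00896 √h.
∫ h^(−1/2) dh = −(0.00896/A) ∫ dt, giving 2√h = 2√h₀ − (0.00896/A) t.
t = 2A(√h₀ − √h)/0.00896 = 2·1.18·(√2.13 − √1.13)/0.00896
  = 2.3600 × (1.4595 − 1.0630) / 0.00896 = 104.42 s.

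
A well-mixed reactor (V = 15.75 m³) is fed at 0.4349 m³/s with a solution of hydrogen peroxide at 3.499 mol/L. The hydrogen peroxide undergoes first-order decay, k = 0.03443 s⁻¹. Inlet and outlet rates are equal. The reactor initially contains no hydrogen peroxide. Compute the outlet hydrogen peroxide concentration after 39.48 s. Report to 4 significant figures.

V dC/dt = Q(C_in − C) − k V C.
dC/dt = (Q/V) C_in − (Q/V + k) C; effective rate a = Q/V + k = 0.0276127 + 0.03443 = 0.0620427 s⁻¹.
C_ss = Q C_in/(Q + kV) = 1.55726 mol/L; C(t) = C_ss + (C₀ − C_ss) e^(−a t).
C(39.48) = 1.55726 + (-1.55726)·e^(−0.0620427·39.48) = 1.55726 + (-1.55726)·0.0863414 = 1.42281 mol/L.

1.423 mol/L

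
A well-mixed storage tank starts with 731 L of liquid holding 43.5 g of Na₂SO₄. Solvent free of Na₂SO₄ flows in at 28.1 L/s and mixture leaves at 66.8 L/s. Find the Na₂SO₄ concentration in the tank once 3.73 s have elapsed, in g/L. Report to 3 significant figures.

Let m(t) be the amount of Na₂SO₄. Volume: V(t) = V₀ + (Q_in − Q_out) t = 731 − 38.700 t; V(3.73) = 586.65 L.
Solute balance: dm/dt = 0 − Q_out C = −Q_out m/V(t).
dm/m = −Q_out dt/(V₀ − 38.700 t); integrating gives ln(m/m₀) = −(Q_out/(Q_in−Q_out)) ln(V/V₀).
m = m₀ (V₀/V)^(Q_out/(Q_in−Q_out)) = 43.5 × (731/586.65)^(-1.7261) = 29.756 g.
C = m/V = 29.756/586.65 = 0.050723 g/L.

0.0507 g/L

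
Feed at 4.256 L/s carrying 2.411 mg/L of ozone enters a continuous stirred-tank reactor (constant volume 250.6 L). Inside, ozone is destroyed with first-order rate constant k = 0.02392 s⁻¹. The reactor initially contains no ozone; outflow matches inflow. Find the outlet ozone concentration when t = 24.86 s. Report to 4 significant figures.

0.6389 mg/L

Species balance: V dC/dt = Q C_in − Q C − k V C.
This is linear with rate a = Q/V + k = 0.0409032 s⁻¹.
C_ss = Q C_in/(Q + kV) = 1.00106 mg/L; C(t) = C_ss + (C₀ − C_ss) e^(−a t).
C(24.86) = 1.00106 + (-1.00106)·e^(−0.0409032·24.86) = 1.00106 + (-1.00106)·0.361731 = 0.638946 mg/L.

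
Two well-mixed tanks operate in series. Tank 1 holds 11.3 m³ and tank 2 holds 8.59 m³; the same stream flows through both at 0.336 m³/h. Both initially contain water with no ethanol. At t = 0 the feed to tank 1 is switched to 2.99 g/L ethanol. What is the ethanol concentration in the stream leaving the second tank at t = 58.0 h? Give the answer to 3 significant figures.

1.75 g/L

Time constants: τᵢ = Vᵢ/Q for each well-mixed tank.
τ₁ = 11.3/0.336 = 33.631 h; τ₂ = 8.59/0.336 = 25.565 h.
Tank 1: C₁ = C_in(1 − e^(−t/τ₁)). Tank 2 (τ₁ ≠ τ₂): C₂ = C_in[1 − (τ₁ e^(−t/τ₁) − τ₂ e^(−t/τ₂))/(τ₁ − τ₂)].
At t = 58.0: e^(−t/τ₁) = 0.17824, e^(−t/τ₂) = 0.10345.
C₂ = 2.99·[1 − (33.631·0.17824 − 25.565·0.10345)/(8.0655)] = 2.99·0.58467 = 1.7482 g/L.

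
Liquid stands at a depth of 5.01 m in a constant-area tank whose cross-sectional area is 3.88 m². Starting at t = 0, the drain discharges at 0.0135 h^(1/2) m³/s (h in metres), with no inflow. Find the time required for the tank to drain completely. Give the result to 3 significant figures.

With no inflow, A dh/dt = −0.0135 √h.
This is separable: 2 d(√h)/dt = −0.0135/A, so √h = √h₀ − (0.0135/(2A)) t.
Tank is empty when √h = 0: t_empty = 2A√h₀/0.0135.
t_empty = 2·3.88·√5.01/0.0135 = 7.7600·2.2383/0.0135 = 1286.6 s.

1290 s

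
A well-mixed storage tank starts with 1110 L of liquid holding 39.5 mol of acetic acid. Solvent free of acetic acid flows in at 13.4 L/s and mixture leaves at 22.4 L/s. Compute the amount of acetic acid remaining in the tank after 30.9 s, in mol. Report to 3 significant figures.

19.3 mol

Let m(t) be the amount of acetic acid. Volume: V(t) = V₀ + (Q_in − Q_out) t = 1110 − 9.0000 t; V(30.9) = 831.90 L.
No acetic acid enters, so dm/dt = −Q_out · (m/V).
Separate: dm/m = −Q_out dt/V(t) ⇒ ln(m/m₀) = −(Q_out/(Q_in−Q_out)) ln(V/V₀).
m = m₀ (V₀/V)^(Q_out/(Q_in−Q_out)) = 39.5 × (1110/831.90)^(-2.4889) = 19.269 mol.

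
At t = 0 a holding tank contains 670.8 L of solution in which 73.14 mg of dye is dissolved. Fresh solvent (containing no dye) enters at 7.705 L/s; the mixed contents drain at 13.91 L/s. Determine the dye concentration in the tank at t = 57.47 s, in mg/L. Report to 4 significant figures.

Let m(t) be the amount of dye. Volume: V(t) = V₀ + (Q_in − Q_out) t = 670.8 − 6.20500 t; V(57.47) = 314.199 L.
Solute balance: dm/dt = 0 − Q_out C = −Q_out m/V(t).
dm/m = −Q_out dt/(V₀ − 6.20500 t); integrating gives ln(m/m₀) = −(Q_out/(Q_in−Q_out)) ln(V/V₀).
m = m₀ (V₀/V)^(Q_out/(Q_in−Q_out)) = 73.14 × (670.8/314.199)^(-2.24174) = 13.3583 mg.
C = m/V = 13.3583/314.199 = 0.0425154 mg/L.

0.04252 mg/L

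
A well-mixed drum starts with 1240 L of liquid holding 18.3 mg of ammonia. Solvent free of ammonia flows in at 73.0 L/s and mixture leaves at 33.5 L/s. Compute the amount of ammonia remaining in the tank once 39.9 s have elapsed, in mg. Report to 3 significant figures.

Let m(t) be the amount of ammonia. Volume: V(t) = V₀ + (Q_in − Q_out) t = 1240 + 39.500 t; V(39.9) = 2816.1 L.
Solute balance: dm/dt = 0 − Q_out C = −Q_out m/V(t).
Separate: dm/m = −Q_out dt/V(t) ⇒ ln(m/m₀) = −(Q_out/(Q_in−Q_out)) ln(V/V₀).
m = m₀ (V₀/V)^(Q_out/(Q_in−Q_out)) = 18.3 × (1240/2816.1)^(0.84810) = 9.1273 mg.

9.13 mg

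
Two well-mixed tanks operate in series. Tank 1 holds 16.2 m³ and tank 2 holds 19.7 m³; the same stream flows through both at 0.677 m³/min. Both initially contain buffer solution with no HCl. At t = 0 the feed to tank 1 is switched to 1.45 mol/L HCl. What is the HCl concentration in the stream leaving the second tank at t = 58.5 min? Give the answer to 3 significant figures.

0.939 mol/L

Species balance on tank i: dCᵢ/dt = (Cᵢ₋₁ − Cᵢ)/τᵢ with τᵢ = Vᵢ/Q.
τ₁ = 16.2/0.677 = 23.929 min; τ₂ = 19.7/0.677 = 29.099 min.
Solving the cascade with C₁(0)=C₂(0)=0 gives C₂(t) = C_in[1 − (τ₁ e^(−t/τ₁) − τ₂ e^(−t/τ₂))/(τ₁ − τ₂)].
At t = 58.5: e^(−t/τ₁) = 0.086750, e^(−t/τ₂) = 0.13394.
C₂ = 1.45·[1 − (23.929·0.086750 − 29.099·0.13394)/(-5.1699)] = 1.45·0.64765 = 0.93910 mol/L.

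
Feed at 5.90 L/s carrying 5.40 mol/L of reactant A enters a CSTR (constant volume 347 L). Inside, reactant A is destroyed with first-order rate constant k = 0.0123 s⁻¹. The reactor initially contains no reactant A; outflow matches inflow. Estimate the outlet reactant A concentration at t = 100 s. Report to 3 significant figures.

2.97 mol/L

V dC/dt = Q(C_in − C) − k V C.
This is linear with rate a = Q/V + k = 0.029303 s⁻¹.
C_ss = Q C_in/(Q + kV) = 3.1333 mol/L; C(t) = C_ss + (C₀ − C_ss) e^(−a t).
C(100) = 3.1333 + (-3.1333)·e^(−0.029303·100) = 3.1333 + (-3.1333)·0.053382 = 2.9661 mol/L.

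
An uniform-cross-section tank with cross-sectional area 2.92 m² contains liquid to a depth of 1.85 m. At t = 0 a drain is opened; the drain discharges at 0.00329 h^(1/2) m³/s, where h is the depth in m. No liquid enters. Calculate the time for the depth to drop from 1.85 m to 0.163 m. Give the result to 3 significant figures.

1700 s

With no inflow, A dh/dt = −0.00329 √h.
Separate and integrate: 2(√h − √h₀) = −(0.00329/A) t.
t = 2A(√h₀ − √h)/0.00329 = 2·2.92·(√1.85 − √0.163)/0.00329
  = 5.8400 × (1.3601 − 0.40373) / 0.00329 = 1697.7 s.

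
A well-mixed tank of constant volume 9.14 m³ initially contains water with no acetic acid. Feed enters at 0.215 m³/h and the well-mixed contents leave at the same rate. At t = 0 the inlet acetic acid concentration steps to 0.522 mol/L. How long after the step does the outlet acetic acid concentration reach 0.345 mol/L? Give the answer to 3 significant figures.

46.0 h

Accumulation = in − out for the solute gives V dC/dt = Q(C_in − C), so τ = V/Q = 42.512 h.
C(t) = C_in + (C₀ − C_in) e^(−t/τ). Set C = 0.345 and solve for t:
e^(−t/τ) = (C − C_in)/(C₀ − C_in) = (0.345 − 0.522)/(0 − 0.522) = 0.33908
t = −τ ln(…) = 42.512 × 1.0815 = 45.977 h.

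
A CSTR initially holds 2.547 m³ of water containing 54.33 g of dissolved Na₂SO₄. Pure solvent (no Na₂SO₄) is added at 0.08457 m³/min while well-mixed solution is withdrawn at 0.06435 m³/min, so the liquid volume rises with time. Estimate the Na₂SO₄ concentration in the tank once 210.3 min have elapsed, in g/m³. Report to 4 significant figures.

0.3511 g/m³

Let m(t) be the amount of Na₂SO₄. Volume: V(t) = V₀ + (Q_in − Q_out) t = 2.547 + 0.0202200 t; V(210.3) = 6.79927 m³.
Solute balance: dm/dt = 0 − Q_out C = −Q_out m/V(t).
Separate: dm/m = −Q_out dt/V(t) ⇒ ln(m/m₀) = −(Q_out/(Q_in−Q_out)) ln(V/V₀).
m = m₀ (V₀/V)^(Q_out/(Q_in−Q_out)) = 54.33 × (2.547/6.79927)^(3.18249) = 2.38737 g.
C = m/V = 2.38737/6.79927 = 0.351122 g/m³.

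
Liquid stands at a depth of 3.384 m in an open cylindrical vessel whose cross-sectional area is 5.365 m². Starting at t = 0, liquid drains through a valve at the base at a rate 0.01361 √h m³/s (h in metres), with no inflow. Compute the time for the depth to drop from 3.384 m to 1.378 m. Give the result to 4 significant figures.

524.8 s

A dh/dt = −Q_out = −0.01361 √h.
∫ h^(−1/2) dh = −(0.01361/A) ∫ dt, giving 2√h = 2√h₀ − (0.01361/A) t.
t = 2A(√h₀ − √h)/0.01361 = 2·5.365·(√3.384 − √1.378)/0.01361
  = 10.7300 × (1.83957 − 1.17388) / 0.01361 = 524.818 s.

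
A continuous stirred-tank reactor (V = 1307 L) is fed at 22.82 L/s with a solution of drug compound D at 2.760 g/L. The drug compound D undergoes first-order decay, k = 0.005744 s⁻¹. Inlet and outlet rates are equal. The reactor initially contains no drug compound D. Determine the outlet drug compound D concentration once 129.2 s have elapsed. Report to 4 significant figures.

1.973 g/L

Accumulation = in − out − consumed: V dC/dt = Q C_in − Q C − k V C.
This is linear with rate a = Q/V + k = 0.0232038 s⁻¹.
C_ss = Q C_in/(Q + kV) = 2.07677 g/L; C(t) = C_ss + (C₀ − C_ss) e^(−a t).
C(129.2) = 2.07677 + (-2.07677)·e^(−0.0232038·129.2) = 2.07677 + (-2.07677)·0.0498900 = 1.97316 g/L.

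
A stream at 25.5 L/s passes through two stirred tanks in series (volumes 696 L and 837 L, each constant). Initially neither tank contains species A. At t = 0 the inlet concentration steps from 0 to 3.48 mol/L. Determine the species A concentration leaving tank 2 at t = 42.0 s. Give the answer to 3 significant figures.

1.42 mol/L

Time constants: τᵢ = Vᵢ/Q for each well-mixed tank.
τ₁ = 696/25.5 = 27.294 s; τ₂ = 837/25.5 = 32.824 s.
Solving the cascade with C₁(0)=C₂(0)=0 gives C₂(t) = C_in[1 − (τ₁ e^(−t/τ₁) − τ₂ e^(−t/τ₂))/(τ₁ − τ₂)].
At t = 42.0: e^(−t/τ₁) = 0.21464, e^(−t/τ₂) = 0.27816.
C₂ = 3.48·[1 − (27.294·0.21464 − 32.824·0.27816)/(-5.5294)] = 3.48·0.40831 = 1.4209 mol/L.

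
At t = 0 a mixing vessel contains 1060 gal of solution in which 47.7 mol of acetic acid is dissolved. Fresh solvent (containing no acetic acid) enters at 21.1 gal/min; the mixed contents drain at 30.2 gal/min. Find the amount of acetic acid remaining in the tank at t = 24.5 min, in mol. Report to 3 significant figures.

Let m(t) be the amount of acetic acid. Volume: V(t) = V₀ + (Q_in − Q_out) t = 1060 − 9.1000 t; V(24.5) = 837.05 gal.
Solute balance: dm/dt = 0 − Q_out C = −Q_out m/V(t).
dm/m = −Q_out dt/(V₀ − 9.1000 t); integrating gives ln(m/m₀) = −(Q_out/(Q_in−Q_out)) ln(V/V₀).
m = m₀ (V₀/V)^(Q_out/(Q_in−Q_out)) = 47.7 × (1060/837.05)^(-3.3187) = 21.786 mol.

21.8 mol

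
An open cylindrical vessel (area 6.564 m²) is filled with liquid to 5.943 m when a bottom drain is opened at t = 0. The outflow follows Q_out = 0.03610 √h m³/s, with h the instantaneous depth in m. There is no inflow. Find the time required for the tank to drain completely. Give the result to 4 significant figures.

A dh/dt = −Q_out = −0.03610 √h.
Separate and integrate: 2(√h − √h₀) = −(0.03610/A) t.
Tank is empty when √h = 0: t_empty = 2A√h₀/0.03610.
t_empty = 2·6.564·√5.943/0.03610 = 13.1280·2.43783/0.03610 = 886.532 s.

886.5 s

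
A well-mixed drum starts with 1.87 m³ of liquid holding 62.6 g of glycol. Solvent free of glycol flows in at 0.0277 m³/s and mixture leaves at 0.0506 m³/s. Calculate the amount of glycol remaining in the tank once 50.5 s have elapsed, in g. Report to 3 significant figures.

7.45 g

Let m(t) be the amount of glycol. Volume: V(t) = V₀ + (Q_in − Q_out) t = 1.87 − 0.022900 t; V(50.5) = 0.71355 m³.
No glycol enters, so dm/dt = −Q_out · (m/V).
dm/m = −Q_out dt/(V₀ − 0.022900 t); integrating gives ln(m/m₀) = −(Q_out/(Q_in−Q_out)) ln(V/V₀).
m = m₀ (V₀/V)^(Q_out/(Q_in−Q_out)) = 62.6 × (1.87/0.71355)^(-2.2096) = 7.4480 g.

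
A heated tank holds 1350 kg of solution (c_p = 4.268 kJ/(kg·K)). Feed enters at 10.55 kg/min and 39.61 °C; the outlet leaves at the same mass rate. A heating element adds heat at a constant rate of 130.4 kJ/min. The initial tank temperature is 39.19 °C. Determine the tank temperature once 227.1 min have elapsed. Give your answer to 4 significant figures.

Unsteady energy balance on the tank contents: M c_p dT/dt = ṁ c_p (T_in − T) + 130.4.
Rearrange: dT/dt = (T_ss − T)/τ with τ = M/ṁ = 127.962 min and T_ss = T_in + Q̇/(ṁ c_p) = 42.5060 °C.
Integrating: T(t) = T_ss + (T₀ − T_ss) e^(−t/τ).
T(227.1) = 42.5060 + (-3.31601)·e^(−227.1/127.962) = 42.5060 + (-3.31601)·0.169527 = 41.9439 °C.

41.94 °C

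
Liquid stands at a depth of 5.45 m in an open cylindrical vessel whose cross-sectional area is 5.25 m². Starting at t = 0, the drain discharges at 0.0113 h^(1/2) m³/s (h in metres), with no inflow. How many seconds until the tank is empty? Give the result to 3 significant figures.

A dh/dt = −Q_out = −0.0113 √h.
Separate and integrate: 2(√h − √h₀) = −(0.0113/A) t.
Set h = 0: 2√h₀ = (0.0113/A) t_empty ⇒ t_empty = 2A√h₀/0.0113.
t_empty = 2·5.25·√5.45/0.0113 = 10.500·2.3345/0.0113 = 2169.2 s.

2170 s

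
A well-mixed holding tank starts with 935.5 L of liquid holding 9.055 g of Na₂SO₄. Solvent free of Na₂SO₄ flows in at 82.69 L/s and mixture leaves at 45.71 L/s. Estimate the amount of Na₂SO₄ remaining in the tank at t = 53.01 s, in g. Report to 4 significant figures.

Let m(t) be the amount of Na₂SO₄. Volume: V(t) = V₀ + (Q_in − Q_out) t = 935.5 + 36.9800 t; V(53.01) = 2895.81 L.
No Na₂SO₄ enters, so dm/dt = −Q_out · (m/V).
Separate: dm/m = −Q_out dt/V(t) ⇒ ln(m/m₀) = −(Q_out/(Q_in−Q_out)) ln(V/V₀).
m = m₀ (V₀/V)^(Q_out/(Q_in−Q_out)) = 9.055 × (935.5/2895.81)^(1.23607) = 2.24034 g.

2.240 g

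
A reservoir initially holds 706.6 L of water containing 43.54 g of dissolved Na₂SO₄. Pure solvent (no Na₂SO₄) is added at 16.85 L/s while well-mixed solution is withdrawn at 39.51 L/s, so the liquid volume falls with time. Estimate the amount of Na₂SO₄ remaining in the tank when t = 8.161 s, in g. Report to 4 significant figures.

25.65 g

Let m(t) be the amount of Na₂SO₄. Volume: V(t) = V₀ + (Q_in − Q_out) t = 706.6 − 22.6600 t; V(8.161) = 521.672 L.
No Na₂SO₄ enters, so dm/dt = −Q_out · (m/V).
dm/m = −Q_out dt/(V₀ − 22.6600 t); integrating gives ln(m/m₀) = −(Q_out/(Q_in−Q_out)) ln(V/V₀).
m = m₀ (V₀/V)^(Q_out/(Q_in−Q_out)) = 43.54 × (706.6/521.672)^(-1.74360) = 25.6521 g.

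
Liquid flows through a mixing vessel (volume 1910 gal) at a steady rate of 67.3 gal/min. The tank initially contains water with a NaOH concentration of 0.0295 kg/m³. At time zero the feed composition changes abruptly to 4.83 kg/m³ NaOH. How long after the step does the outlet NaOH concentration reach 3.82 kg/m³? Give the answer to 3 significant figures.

44.2 min

Transient balance on the dissolved component: V dC/dt = Q(C_in − C), so τ = V/Q = 28.380 min.
C(t) = C_in + (C₀ − C_in) e^(−t/τ). Set C = 3.82 and solve for t:
e^(−t/τ) = (C − C_in)/(C₀ − C_in) = (3.82 − 4.83)/(0.0295 − 4.83) = 0.21039
t = −τ ln(…) = 28.380 × 1.5588 = 44.238 min.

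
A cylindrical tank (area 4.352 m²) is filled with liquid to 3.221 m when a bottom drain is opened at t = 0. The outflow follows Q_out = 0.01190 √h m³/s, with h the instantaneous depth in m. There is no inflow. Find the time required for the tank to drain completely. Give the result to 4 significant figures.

With no inflow, A dh/dt = −0.01190 √h.
This is separable: 2 d(√h)/dt = −0.01190/A, so √h = √h₀ − (0.01190/(2A)) t.
Tank is empty when √h = 0: t_empty = 2A√h₀/0.01190.
t_empty = 2·4.352·√3.221/0.01190 = 8.70400·1.79471/0.01190 = 1312.71 s.

1313 s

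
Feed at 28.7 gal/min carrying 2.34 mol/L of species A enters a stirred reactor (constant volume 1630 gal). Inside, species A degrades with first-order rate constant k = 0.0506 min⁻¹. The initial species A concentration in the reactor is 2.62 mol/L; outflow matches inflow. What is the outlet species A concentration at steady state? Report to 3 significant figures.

0.604 mol/L

Accumulation = in − out − consumed: V dC/dt = Q C_in − Q C − k V C.
Steady state (dC/dt = 0): C_ss = Q C_in/(Q + kV) = C_in/(1 + kV/Q).
C_ss = 28.7·2.34/(28.7 + 0.0506·1630) = 67.158/111.18 = 0.60406 mol/L.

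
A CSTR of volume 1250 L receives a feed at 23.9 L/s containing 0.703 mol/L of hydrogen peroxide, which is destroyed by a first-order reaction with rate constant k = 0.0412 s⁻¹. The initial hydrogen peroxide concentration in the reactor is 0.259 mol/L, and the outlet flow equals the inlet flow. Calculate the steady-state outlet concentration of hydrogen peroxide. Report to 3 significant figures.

0.223 mol/L

Accumulation = in − out − consumed: V dC/dt = Q C_in − Q C − k V C.
At steady state: 0 = Q C_in − (Q + kV) C_ss, so C_ss = Q C_in/(Q + kV).
C_ss = 23.9·0.703/(23.9 + 0.0412·1250) = 16.802/75.400 = 0.22283 mol/L.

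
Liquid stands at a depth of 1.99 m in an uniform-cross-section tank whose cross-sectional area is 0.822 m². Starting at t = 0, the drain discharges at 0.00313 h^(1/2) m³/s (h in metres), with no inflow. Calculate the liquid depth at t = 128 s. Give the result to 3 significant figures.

1.36 m

With no inflow, A dh/dt = −0.00313 √h.
This is separable: 2 d(√h)/dt = −0.00313/A, so √h = √h₀ − (0.00313/(2A)) t.
√h = √1.99 − 0.00313·128/(2·0.822) = 1.4107 − 0.24370 = 1.1670.
h = 1.1670² = 1.3618 m.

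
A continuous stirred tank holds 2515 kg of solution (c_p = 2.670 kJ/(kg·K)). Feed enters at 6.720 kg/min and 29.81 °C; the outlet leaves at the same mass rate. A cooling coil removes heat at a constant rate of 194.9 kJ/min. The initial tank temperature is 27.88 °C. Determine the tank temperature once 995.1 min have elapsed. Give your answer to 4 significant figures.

19.57 °C

Unsteady energy balance on the tank contents: M c_p dT/dt = ṁ c_p (T_in − T) − 194.9.
τ = M/ṁ = 374.256 min; T_ss = T_in − Q̇/(ṁ c_p) = 29.81 − 194.9/(6.720·2.670) = 18.9475 °C.
T approaches T_ss exponentially: T(t) = T_ss + (T₀ − T_ss) e^(−t/τ).
T(995.1) = 18.9475 + (8.93254)·e^(−995.1/374.256) = 18.9475 + (8.93254)·0.0700269 = 19.5730 °C.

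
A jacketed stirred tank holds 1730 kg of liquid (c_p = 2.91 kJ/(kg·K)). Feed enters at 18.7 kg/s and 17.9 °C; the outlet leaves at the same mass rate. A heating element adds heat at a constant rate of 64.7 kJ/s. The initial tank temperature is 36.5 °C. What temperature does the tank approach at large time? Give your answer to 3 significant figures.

19.1 °C

M c_p dT/dt = ṁ c_p (T_in − T) + Q̇.
At steady state dT/dt = 0 ⇒ T_ss = T_in + Q̇/(ṁ c_p) = 17.9 + 64.7/(18.7·2.91) = 19.089 °C.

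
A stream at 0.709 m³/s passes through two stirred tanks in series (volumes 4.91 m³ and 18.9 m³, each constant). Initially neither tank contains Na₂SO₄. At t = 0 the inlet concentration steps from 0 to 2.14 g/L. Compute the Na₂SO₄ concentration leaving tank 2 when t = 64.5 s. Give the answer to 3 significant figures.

Each tank obeys Vᵢ dCᵢ/dt = Q(Cᵢ₋₁ − Cᵢ), so τᵢ = Vᵢ/Q.
τ₁ = 4.91/0.709 = 6.9252 s; τ₂ = 18.9/0.709 = 26.657 s.
Solving the cascade with C₁(0)=C₂(0)=0 gives C₂(t) = C_in[1 − (τ₁ e^(−t/τ₁) − τ₂ e^(−t/τ₂))/(τ₁ − τ₂)].
At t = 64.5: e^(−t/τ₁) = 9.0176e-05, e^(−t/τ₂) = 0.088957.
C₂ = 2.14·[1 − (6.9252·9.0176e-05 − 26.657·0.088957)/(-19.732)] = 2.14·0.87985 = 1.8829 g/L.

1.88 g/L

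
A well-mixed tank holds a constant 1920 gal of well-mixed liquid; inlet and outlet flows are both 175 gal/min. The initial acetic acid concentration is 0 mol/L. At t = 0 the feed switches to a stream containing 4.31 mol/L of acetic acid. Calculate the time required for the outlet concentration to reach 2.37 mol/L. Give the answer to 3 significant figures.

Accumulation = in − out for the solute gives V dC/dt = Q(C_in − C), so τ = V/Q = 10.971 min.
C(t) = C_in + (C₀ − C_in) e^(−t/τ). Set C = 2.37 and solve for t:
e^(−t/τ) = (C − C_in)/(C₀ − C_in) = (2.37 − 4.31)/(0 − 4.31) = 0.45012
t = −τ ln(…) = 10.971 × 0.79825 = 8.7579 min.

8.76 min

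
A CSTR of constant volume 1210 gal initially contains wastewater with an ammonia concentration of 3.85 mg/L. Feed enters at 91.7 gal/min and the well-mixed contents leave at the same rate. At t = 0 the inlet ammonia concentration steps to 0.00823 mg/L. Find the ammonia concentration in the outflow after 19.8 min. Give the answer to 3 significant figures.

0.865 mg/L

Species balance on the tank: V dC/dt = Q(C_in − C).
Rewrite as dC/dt + C/τ = C_in/τ, τ = V/Q = 13.195 min.
C approaches C_in exponentially: C(t) = C_in + (C₀ − C_in) e^(−t/τ).
C(19.8) = 0.00823 + (3.85 − 0.00823)·e^(−19.8/13.195) = 0.00823 + (3.8418)·0.22301 = 0.86498 mg/L.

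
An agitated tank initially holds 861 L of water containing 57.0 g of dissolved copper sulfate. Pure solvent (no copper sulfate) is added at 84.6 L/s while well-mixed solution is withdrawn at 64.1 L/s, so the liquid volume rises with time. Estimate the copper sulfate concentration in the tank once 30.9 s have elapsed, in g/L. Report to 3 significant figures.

0.00680 g/L

Let m(t) be the amount of copper sulfate. Volume: V(t) = V₀ + (Q_in − Q_out) t = 861 + 20.500 t; V(30.9) = 1494.4 L.
Solute balance: dm/dt = 0 − Q_out C = −Q_out m/V(t).
dm/m = −Q_out dt/(V₀ + 20.500 t); integrating gives ln(m/m₀) = −(Q_out/(Q_in−Q_out)) ln(V/V₀).
m = m₀ (V₀/V)^(Q_out/(Q_in−Q_out)) = 57.0 × (861/1494.4)^(3.1268) = 10.164 g.
C = m/V = 10.164/1494.4 = 0.0068012 g/L.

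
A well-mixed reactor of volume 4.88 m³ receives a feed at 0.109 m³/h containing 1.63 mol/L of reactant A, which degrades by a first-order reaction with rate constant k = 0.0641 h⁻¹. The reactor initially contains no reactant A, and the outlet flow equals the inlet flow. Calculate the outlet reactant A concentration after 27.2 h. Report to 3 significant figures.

Accumulation = in − out − consumed: V dC/dt = Q C_in − Q C − k V C.
dC/dt = (Q/V) C_in − (Q/V + k) C; effective rate a = Q/V + k = 0.022336 + 0.0641 = 0.086436 h⁻¹.
C_ss = Q C_in/(Q + kV) = 0.42121 mol/L; C(t) = C_ss + (C₀ − C_ss) e^(−a t).
C(27.2) = 0.42121 + (-0.42121)·e^(−0.086436·27.2) = 0.42121 + (-0.42121)·0.095268 = 0.38108 mol/L.

0.381 mol/L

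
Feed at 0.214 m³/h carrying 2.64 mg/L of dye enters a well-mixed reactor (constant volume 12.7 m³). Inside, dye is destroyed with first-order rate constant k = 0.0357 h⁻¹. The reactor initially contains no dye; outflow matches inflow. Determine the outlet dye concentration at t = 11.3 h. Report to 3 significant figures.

0.379 mg/L

Accumulation = in − out − consumed: V dC/dt = Q C_in − Q C − k V C.
This is linear with rate a = Q/V + k = 0.052550 h⁻¹.
C_ss = Q C_in/(Q + kV) = 0.84652 mg/L; C(t) = C_ss + (C₀ − C_ss) e^(−a t).
C(11.3) = 0.84652 + (-0.84652)·e^(−0.052550·11.3) = 0.84652 + (-0.84652)·0.55221 = 0.37906 mg/L.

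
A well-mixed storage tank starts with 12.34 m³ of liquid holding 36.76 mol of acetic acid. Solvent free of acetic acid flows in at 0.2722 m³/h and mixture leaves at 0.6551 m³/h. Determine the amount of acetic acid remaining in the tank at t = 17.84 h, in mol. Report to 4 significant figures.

Let m(t) be the amount of acetic acid. Volume: V(t) = V₀ + (Q_in − Q_out) t = 12.34 − 0.382900 t; V(17.84) = 5.50906 m³.
Species balance (pure solvent in): dm/dt = −Q_out · m/V(t).
dm/m = −Q_out dt/(V₀ − 0.382900 t); integrating gives ln(m/m₀) = −(Q_out/(Q_in−Q_out)) ln(V/V₀).
m = m₀ (V₀/V)^(Q_out/(Q_in−Q_out)) = 36.76 × (12.34/5.50906)^(-1.71089) = 9.25034 mol.

9.250 mol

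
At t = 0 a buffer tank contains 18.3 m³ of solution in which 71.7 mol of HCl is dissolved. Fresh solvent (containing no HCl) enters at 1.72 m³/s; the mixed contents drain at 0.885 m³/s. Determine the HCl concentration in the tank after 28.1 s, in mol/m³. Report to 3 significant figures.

0.716 mol/m³

Total volume: dV/dt = Q_in − Q_out = 0.83500 m³/s, so V(t) = 18.3 + 0.83500 t and V(28.1) = 41.764 m³.
Solute balance: dm/dt = 0 − Q_out C = −Q_out m/V(t).
dm/m = −Q_out dt/(V₀ + 0.83500 t); integrating gives ln(m/m₀) = −(Q_out/(Q_in−Q_out)) ln(V/V₀).
m = m₀ (V₀/V)^(Q_out/(Q_in−Q_out)) = 71.7 × (18.3/41.764)^(1.0599) = 29.903 mol.
C = m/V = 29.903/41.764 = 0.71601 mol/m³.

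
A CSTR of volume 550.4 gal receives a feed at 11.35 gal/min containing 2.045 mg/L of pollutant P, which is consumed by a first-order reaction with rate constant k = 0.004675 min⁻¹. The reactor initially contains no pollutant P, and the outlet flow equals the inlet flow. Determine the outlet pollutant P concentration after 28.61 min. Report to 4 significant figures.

0.8586 mg/L

V dC/dt = Q(C_in − C) − k V C.
dC/dt = (Q/V) C_in − (Q/V + k) C; effective rate a = Q/V + k = 0.0206214 + 0.004675 = 0.0252964 min⁻¹.
C_ss = Q C_in/(Q + kV) = 1.66707 mg/L; C(t) = C_ss + (C₀ − C_ss) e^(−a t).
C(28.61) = 1.66707 + (-1.66707)·e^(−0.0252964·28.61) = 1.66707 + (-1.66707)·0.484941 = 0.858638 mg/L.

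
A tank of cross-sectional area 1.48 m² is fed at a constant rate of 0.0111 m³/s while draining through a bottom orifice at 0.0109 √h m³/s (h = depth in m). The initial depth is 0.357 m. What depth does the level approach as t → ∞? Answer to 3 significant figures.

Mass balance (ρ constant): A dh/dt = Q_in − 0.0109 √h. At steady state dh/dt = 0:
Q_in = 0.0109 √h_ss ⇒ √h_ss = 0.0111/0.0109 = 1.0183.
h_ss = 1.0183² = 1.0370 m. (Since h₀ = 0.357 m < h_ss, the level will rise toward this value.)

1.04 m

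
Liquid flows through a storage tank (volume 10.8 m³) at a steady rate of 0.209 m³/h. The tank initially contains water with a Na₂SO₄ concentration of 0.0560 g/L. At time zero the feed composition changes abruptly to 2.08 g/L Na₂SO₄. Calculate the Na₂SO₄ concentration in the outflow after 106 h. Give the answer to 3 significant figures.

Accumulation = in − out for the solute gives V dC/dt = Q(C_in − C).
Rewrite as dC/dt + C/τ = C_in/τ, τ = V/Q = 51.675 h.
This is linear first-order; C(t) = C_in + (C₀ − C_in) e^(−t/τ).
C(106) = 2.08 + (0.0560 − 2.08)·e^(−106/51.675) = 2.08 + (-2.0240)·0.12857 = 1.8198 g/L.

1.82 g/L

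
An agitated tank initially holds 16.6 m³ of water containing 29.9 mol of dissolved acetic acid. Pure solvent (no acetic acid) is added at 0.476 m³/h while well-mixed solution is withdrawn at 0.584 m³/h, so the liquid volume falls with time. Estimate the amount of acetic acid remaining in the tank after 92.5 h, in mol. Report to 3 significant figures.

Total volume: dV/dt = Q_in − Q_out = -0.10800 m³/h, so V(t) = 16.6 − 0.10800 t and V(92.5) = 6.6100 m³.
Solute balance: dm/dt = 0 − Q_out C = −Q_out m/V(t).
Separate: dm/m = −Q_out dt/V(t) ⇒ ln(m/m₀) = −(Q_out/(Q_in−Q_out)) ln(V/V₀).
m = m₀ (V₀/V)^(Q_out/(Q_in−Q_out)) = 29.9 × (16.6/6.6100)^(-5.4074) = 0.20569 mol.

0.206 mol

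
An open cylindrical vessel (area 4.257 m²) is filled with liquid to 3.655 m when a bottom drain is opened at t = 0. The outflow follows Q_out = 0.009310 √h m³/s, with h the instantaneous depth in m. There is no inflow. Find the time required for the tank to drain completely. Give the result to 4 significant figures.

1748 s

Accumulation of liquid (constant cross-section A): A dh/dt = −0.009310 √h.
This is separable: 2 d(√h)/dt = −0.009310/A, so √h = √h₀ − (0.009310/(2A)) t.
Set h = 0: 2√h₀ = (0.009310/A) t_empty ⇒ t_empty = 2A√h₀/0.009310.
t_empty = 2·4.257·√3.655/0.009310 = 8.51400·1.91181/0.009310 = 1748.35 s.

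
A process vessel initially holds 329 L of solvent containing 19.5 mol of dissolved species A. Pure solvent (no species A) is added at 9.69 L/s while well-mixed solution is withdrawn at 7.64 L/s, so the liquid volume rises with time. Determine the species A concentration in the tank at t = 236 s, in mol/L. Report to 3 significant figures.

Let m(t) be the amount of species A. Volume: V(t) = V₀ + (Q_in − Q_out) t = 329 + 2.0500 t; V(236) = 812.80 L.
Solute balance: dm/dt = 0 − Q_out C = −Q_out m/V(t).
Separate: dm/m = −Q_out dt/V(t) ⇒ ln(m/m₀) = −(Q_out/(Q_in−Q_out)) ln(V/V₀).
m = m₀ (V₀/V)^(Q_out/(Q_in−Q_out)) = 19.5 × (329/812.80)^(3.7268) = 0.67016 mol.
C = m/V = 0.67016/812.80 = 0.00082451 mol/L.

0.000825 mol/L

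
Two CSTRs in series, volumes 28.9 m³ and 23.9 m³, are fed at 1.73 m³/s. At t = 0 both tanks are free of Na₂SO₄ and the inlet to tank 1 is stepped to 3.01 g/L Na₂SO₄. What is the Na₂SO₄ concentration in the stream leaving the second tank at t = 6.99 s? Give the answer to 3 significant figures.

0.236 g/L

Time constants: τᵢ = Vᵢ/Q for each well-mixed tank.
τ₁ = 28.9/1.73 = 16.705 s; τ₂ = 23.9/1.73 = 13.815 s.
Tank 1: C₁ = C_in(1 − e^(−t/τ₁)). Tank 2 (τ₁ ≠ τ₂): C₂ = C_in[1 − (τ₁ e^(−t/τ₁) − τ₂ e^(−t/τ₂))/(τ₁ − τ₂)].
At t = 6.99: e^(−t/τ₁) = 0.65808, e^(−t/τ₂) = 0.60292.
C₂ = 3.01·[1 − (16.705·0.65808 − 13.815·0.60292)/(2.8902)] = 3.01·0.078270 = 0.23559 g/L.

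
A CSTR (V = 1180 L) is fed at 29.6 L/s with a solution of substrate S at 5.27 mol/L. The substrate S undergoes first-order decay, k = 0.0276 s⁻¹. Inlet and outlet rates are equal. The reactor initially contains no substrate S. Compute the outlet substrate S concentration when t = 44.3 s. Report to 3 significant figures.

2.27 mol/L

Species balance: V dC/dt = Q C_in − Q C − k V C.
This is linear with rate a = Q/V + k = 0.052685 s⁻¹.
C_ss = Q C_in/(Q + kV) = 2.5092 mol/L; C(t) = C_ss + (C₀ − C_ss) e^(−a t).
C(44.3) = 2.5092 + (-2.5092)·e^(−0.052685·44.3) = 2.5092 + (-2.5092)·0.096914 = 2.2660 mol/L.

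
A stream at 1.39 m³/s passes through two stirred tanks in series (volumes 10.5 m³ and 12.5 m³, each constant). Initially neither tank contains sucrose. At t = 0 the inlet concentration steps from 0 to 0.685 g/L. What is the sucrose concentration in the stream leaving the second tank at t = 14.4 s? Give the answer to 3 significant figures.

Time constants: τᵢ = Vᵢ/Q for each well-mixed tank.
τ₁ = 10.5/1.39 = 7.5540 s; τ₂ = 12.5/1.39 = 8.9928 s.
Tank 1: C₁ = C_in(1 − e^(−t/τ₁)). Tank 2 (τ₁ ≠ τ₂): C₂ = C_in[1 − (τ₁ e^(−t/τ₁) − τ₂ e^(−t/τ₂))/(τ₁ − τ₂)].
At t = 14.4: e^(−t/τ₁) = 0.14863, e^(−t/τ₂) = 0.20164.
C₂ = 0.685·[1 − (7.5540·0.14863 − 8.9928·0.20164)/(-1.4388)] = 0.685·0.52008 = 0.35625 g/L.

0.356 g/L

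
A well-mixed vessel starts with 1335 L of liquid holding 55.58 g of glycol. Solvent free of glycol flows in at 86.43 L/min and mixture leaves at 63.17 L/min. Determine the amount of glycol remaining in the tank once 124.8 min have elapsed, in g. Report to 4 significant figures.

2.413 g

Total volume: dV/dt = Q_in − Q_out = 23.2600 L/min, so V(t) = 1335 + 23.2600 t and V(124.8) = 4237.85 L.
No glycol enters, so dm/dt = −Q_out · (m/V).
Separate: dm/m = −Q_out dt/V(t) ⇒ ln(m/m₀) = −(Q_out/(Q_in−Q_out)) ln(V/V₀).
m = m₀ (V₀/V)^(Q_out/(Q_in−Q_out)) = 55.58 × (1335/4237.85)^(2.71582) = 2.41262 g.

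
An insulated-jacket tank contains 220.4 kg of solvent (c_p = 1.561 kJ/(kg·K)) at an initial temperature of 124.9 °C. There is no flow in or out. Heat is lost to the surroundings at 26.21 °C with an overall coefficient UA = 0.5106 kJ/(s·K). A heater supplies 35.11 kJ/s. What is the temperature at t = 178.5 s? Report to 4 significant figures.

M c_p dT/dt = −UA(T − T_amb) + Q̇.
dT/dt = (T_ss − T)/τ with T_ss = T_amb + Q̇/UA = 26.21 + 35.11/0.5106 = 94.9722 °C, τ = M c_p/UA = 220.4·1.561/0.5106 = 673.804 s.
T approaches T_ss exponentially: T(t) = T_ss + (T₀ − T_ss) e^(−t/τ).
T(178.5) = 94.9722 + (29.9278)·0.767272 = 117.935 °C.

117.9 °C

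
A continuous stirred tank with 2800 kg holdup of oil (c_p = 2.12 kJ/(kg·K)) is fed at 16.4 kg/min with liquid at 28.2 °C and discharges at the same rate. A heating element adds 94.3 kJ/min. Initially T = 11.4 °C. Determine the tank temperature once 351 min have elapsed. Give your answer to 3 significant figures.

28.4 °C

First-law balance (no shaft work): M c_p dT/dt = ṁ c_p (T_in − T) + 94.3.
Rearrange: dT/dt = (T_ss − T)/τ with τ = M/ṁ = 170.73 min and T_ss = T_in + Q̇/(ṁ c_p) = 30.912 °C.
T approaches T_ss exponentially: T(t) = T_ss + (T₀ − T_ss) e^(−t/τ).
T(351) = 30.912 + (-19.512)·e^(−351/170.73) = 30.912 + (-19.512)·0.12798 = 28.415 °C.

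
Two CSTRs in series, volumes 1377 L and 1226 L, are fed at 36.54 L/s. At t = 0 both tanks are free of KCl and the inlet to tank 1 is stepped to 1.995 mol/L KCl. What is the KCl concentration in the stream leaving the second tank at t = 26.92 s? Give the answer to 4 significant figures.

0.3506 mol/L

Species balance on tank i: dCᵢ/dt = (Cᵢ₋₁ − Cᵢ)/τᵢ with τᵢ = Vᵢ/Q.
τ₁ = 1377/36.54 = 37.6847 s; τ₂ = 1226/36.54 = 33.5523 s.
Tank 1: C₁ = C_in(1 − e^(−t/τ₁)). Tank 2 (τ₁ ≠ τ₂): C₂ = C_in[1 − (τ₁ e^(−t/τ₁) − τ₂ e^(−t/τ₂))/(τ₁ − τ₂)].
At t = 26.92: e^(−t/τ₁) = 0.489511, e^(−t/τ₂) = 0.448283.
C₂ = 1.995·[1 − (37.6847·0.489511 − 33.5523·0.448283)/(4.13246)] = 1.995·0.175749 = 0.350619 mol/L.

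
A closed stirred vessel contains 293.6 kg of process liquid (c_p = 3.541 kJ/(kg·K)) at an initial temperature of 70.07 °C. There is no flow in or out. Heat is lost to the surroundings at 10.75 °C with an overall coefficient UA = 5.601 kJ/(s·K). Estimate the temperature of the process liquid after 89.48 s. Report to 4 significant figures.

47.38 °C

M c_p dT/dt = −UA(T − T_amb).
dT/dt = (T_ss − T)/τ with T_ss = T_amb = 10.7500 °C, τ = M c_p/UA = 293.6·3.541/5.601 = 185.616 s.
This is linear first-order; T(t) = T_ss + (T₀ − T_ss) e^(−t/τ).
T(89.48) = 10.7500 + (59.3200)·0.617504 = 47.3803 °C.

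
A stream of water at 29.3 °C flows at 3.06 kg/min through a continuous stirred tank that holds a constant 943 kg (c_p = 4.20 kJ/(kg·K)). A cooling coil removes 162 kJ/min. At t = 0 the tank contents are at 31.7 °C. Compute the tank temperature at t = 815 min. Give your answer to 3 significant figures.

First-law balance (no shaft work): M c_p dT/dt = ṁ c_p (T_in − T) − 162.
τ = M/ṁ = 308.17 min; T_ss = T_in − Q̇/(ṁ c_p) = 29.3 − 162/(3.06·4.20) = 16.695 °C.
Solution: T(t) = T_ss + (T₀ − T_ss) e^(−t/τ).
T(815) = 16.695 + (15.005)·e^(−815/308.17) = 16.695 + (15.005)·0.071031 = 17.761 °C.

17.8 °C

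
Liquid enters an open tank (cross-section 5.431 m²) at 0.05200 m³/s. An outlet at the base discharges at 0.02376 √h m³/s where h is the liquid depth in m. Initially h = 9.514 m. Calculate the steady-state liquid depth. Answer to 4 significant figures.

4.790 m

A dh/dt = Q_in − 0.02376 √h. Steady state requires inflow = outflow:
Q_in = 0.02376 √h_ss ⇒ √h_ss = 0.05200/0.02376 = 2.18855.
h_ss = 2.18855² = 4.78976 m. (Since h₀ = 9.514 m > h_ss, the level will fall toward this value.)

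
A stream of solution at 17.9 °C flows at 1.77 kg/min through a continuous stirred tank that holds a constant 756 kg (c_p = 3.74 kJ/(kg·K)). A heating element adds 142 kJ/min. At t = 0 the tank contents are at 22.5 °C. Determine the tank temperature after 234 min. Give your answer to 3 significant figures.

Unsteady energy balance on the tank contents: M c_p dT/dt = ṁ c_p (T_in − T) + 142.
τ = M/ṁ = 427.12 min; T_ss = T_in + Q̇/(ṁ c_p) = 17.9 + 142/(1.77·3.74) = 39.351 °C.
T approaches T_ss exponentially: T(t) = T_ss + (T₀ − T_ss) e^(−t/τ).
T(234) = 39.351 + (-16.851)·e^(−234/427.12) = 39.351 + (-16.851)·0.57819 = 29.608 °C.

29.6 °C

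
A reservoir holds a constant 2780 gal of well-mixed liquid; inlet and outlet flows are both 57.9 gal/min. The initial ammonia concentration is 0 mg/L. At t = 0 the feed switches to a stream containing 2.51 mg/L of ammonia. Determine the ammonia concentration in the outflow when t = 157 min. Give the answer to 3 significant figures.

2.41 mg/L

Accumulation = in − out for the solute gives V dC/dt = Q(C_in − C).
Rewrite as dC/dt + C/τ = C_in/τ, τ = V/Q = 48.014 min.
C approaches C_in exponentially: C(t) = C_in + (C₀ − C_in) e^(−t/τ).
C(157) = 2.51 + (0 − 2.51)·e^(−157/48.014) = 2.51 + (-2.5100)·0.038011 = 2.4146 mg/L.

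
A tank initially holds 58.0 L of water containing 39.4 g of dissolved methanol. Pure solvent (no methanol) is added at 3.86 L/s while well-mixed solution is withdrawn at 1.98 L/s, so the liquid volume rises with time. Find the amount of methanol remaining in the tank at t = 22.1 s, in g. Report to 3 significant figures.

Total volume: dV/dt = Q_in − Q_out = 1.8800 L/s, so V(t) = 58.0 + 1.8800 t and V(22.1) = 99.548 L.
No methanol enters, so dm/dt = −Q_out · (m/V).
dm/m = −Q_out dt/(V₀ + 1.8800 t); integrating gives ln(m/m₀) = −(Q_out/(Q_in−Q_out)) ln(V/V₀).
m = m₀ (V₀/V)^(Q_out/(Q_in−Q_out)) = 39.4 × (58.0/99.548)^(1.0532) = 22.306 g.

22.3 g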